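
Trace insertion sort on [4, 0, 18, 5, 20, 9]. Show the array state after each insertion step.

First element 4 is already 'sorted'
Insert 0: shifted 1 elements -> [0, 4, 18, 5, 20, 9]
Insert 18: shifted 0 elements -> [0, 4, 18, 5, 20, 9]
Insert 5: shifted 1 elements -> [0, 4, 5, 18, 20, 9]
Insert 20: shifted 0 elements -> [0, 4, 5, 18, 20, 9]
Insert 9: shifted 2 elements -> [0, 4, 5, 9, 18, 20]


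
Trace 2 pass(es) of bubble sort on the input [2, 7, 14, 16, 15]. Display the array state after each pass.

After pass 1: [2, 7, 14, 15, 16] (1 swaps)
After pass 2: [2, 7, 14, 15, 16] (0 swaps)
Total swaps: 1


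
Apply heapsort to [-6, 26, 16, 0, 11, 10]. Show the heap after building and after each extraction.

Build heap: [26, 11, 16, 0, -6, 10]
Extract 26: [16, 11, 10, 0, -6, 26]
Extract 16: [11, 0, 10, -6, 16, 26]
Extract 11: [10, 0, -6, 11, 16, 26]
Extract 10: [0, -6, 10, 11, 16, 26]
Extract 0: [-6, 0, 10, 11, 16, 26]


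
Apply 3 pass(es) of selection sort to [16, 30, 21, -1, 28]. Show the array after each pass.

Pass 1: Select minimum -1 at index 3, swap -> [-1, 30, 21, 16, 28]
Pass 2: Select minimum 16 at index 3, swap -> [-1, 16, 21, 30, 28]
Pass 3: Select minimum 21 at index 2, swap -> [-1, 16, 21, 30, 28]


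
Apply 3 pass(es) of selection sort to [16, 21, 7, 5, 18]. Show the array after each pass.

Pass 1: Select minimum 5 at index 3, swap -> [5, 21, 7, 16, 18]
Pass 2: Select minimum 7 at index 2, swap -> [5, 7, 21, 16, 18]
Pass 3: Select minimum 16 at index 3, swap -> [5, 7, 16, 21, 18]


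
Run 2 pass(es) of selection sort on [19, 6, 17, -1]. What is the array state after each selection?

Pass 1: Select minimum -1 at index 3, swap -> [-1, 6, 17, 19]
Pass 2: Select minimum 6 at index 1, swap -> [-1, 6, 17, 19]


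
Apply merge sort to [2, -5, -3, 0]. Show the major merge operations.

Divide and conquer:
  Merge [2] + [-5] -> [-5, 2]
  Merge [-3] + [0] -> [-3, 0]
  Merge [-5, 2] + [-3, 0] -> [-5, -3, 0, 2]


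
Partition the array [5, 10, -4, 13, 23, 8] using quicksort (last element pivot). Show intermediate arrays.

Partition 1: pivot=8 at index 2 -> [5, -4, 8, 13, 23, 10]
Partition 2: pivot=-4 at index 0 -> [-4, 5, 8, 13, 23, 10]
Partition 3: pivot=10 at index 3 -> [-4, 5, 8, 10, 23, 13]
Partition 4: pivot=13 at index 4 -> [-4, 5, 8, 10, 13, 23]


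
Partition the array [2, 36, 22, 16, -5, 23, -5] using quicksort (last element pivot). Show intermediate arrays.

Partition 1: pivot=-5 at index 1 -> [-5, -5, 22, 16, 2, 23, 36]
Partition 2: pivot=36 at index 6 -> [-5, -5, 22, 16, 2, 23, 36]
Partition 3: pivot=23 at index 5 -> [-5, -5, 22, 16, 2, 23, 36]
Partition 4: pivot=2 at index 2 -> [-5, -5, 2, 16, 22, 23, 36]
Partition 5: pivot=22 at index 4 -> [-5, -5, 2, 16, 22, 23, 36]


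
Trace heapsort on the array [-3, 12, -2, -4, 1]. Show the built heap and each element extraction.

Build heap: [12, 1, -2, -4, -3]
Extract 12: [1, -3, -2, -4, 12]
Extract 1: [-2, -3, -4, 1, 12]
Extract -2: [-3, -4, -2, 1, 12]
Extract -3: [-4, -3, -2, 1, 12]


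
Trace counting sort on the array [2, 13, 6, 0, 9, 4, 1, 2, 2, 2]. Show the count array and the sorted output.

Count array: [1, 1, 4, 0, 1, 0, 1, 0, 0, 1, 0, 0, 0, 1]
(count[i] = number of elements equal to i)
Cumulative count: [1, 2, 6, 6, 7, 7, 8, 8, 8, 9, 9, 9, 9, 10]
Sorted: [0, 1, 2, 2, 2, 2, 4, 6, 9, 13]


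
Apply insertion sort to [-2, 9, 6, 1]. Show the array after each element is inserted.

First element -2 is already 'sorted'
Insert 9: shifted 0 elements -> [-2, 9, 6, 1]
Insert 6: shifted 1 elements -> [-2, 6, 9, 1]
Insert 1: shifted 2 elements -> [-2, 1, 6, 9]


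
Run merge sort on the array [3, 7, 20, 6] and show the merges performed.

Divide and conquer:
  Merge [3] + [7] -> [3, 7]
  Merge [20] + [6] -> [6, 20]
  Merge [3, 7] + [6, 20] -> [3, 6, 7, 20]


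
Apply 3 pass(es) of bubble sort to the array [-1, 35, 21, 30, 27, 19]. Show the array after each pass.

After pass 1: [-1, 21, 30, 27, 19, 35] (4 swaps)
After pass 2: [-1, 21, 27, 19, 30, 35] (2 swaps)
After pass 3: [-1, 21, 19, 27, 30, 35] (1 swaps)
Total swaps: 7


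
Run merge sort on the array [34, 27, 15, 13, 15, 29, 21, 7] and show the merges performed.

Divide and conquer:
  Merge [34] + [27] -> [27, 34]
  Merge [15] + [13] -> [13, 15]
  Merge [27, 34] + [13, 15] -> [13, 15, 27, 34]
  Merge [15] + [29] -> [15, 29]
  Merge [21] + [7] -> [7, 21]
  Merge [15, 29] + [7, 21] -> [7, 15, 21, 29]
  Merge [13, 15, 27, 34] + [7, 15, 21, 29] -> [7, 13, 15, 15, 21, 27, 29, 34]


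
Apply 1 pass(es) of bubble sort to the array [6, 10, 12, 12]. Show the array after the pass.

After pass 1: [6, 10, 12, 12] (0 swaps)
Total swaps: 0


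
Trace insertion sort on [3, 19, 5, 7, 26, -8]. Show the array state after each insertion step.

First element 3 is already 'sorted'
Insert 19: shifted 0 elements -> [3, 19, 5, 7, 26, -8]
Insert 5: shifted 1 elements -> [3, 5, 19, 7, 26, -8]
Insert 7: shifted 1 elements -> [3, 5, 7, 19, 26, -8]
Insert 26: shifted 0 elements -> [3, 5, 7, 19, 26, -8]
Insert -8: shifted 5 elements -> [-8, 3, 5, 7, 19, 26]


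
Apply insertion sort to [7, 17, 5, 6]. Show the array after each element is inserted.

First element 7 is already 'sorted'
Insert 17: shifted 0 elements -> [7, 17, 5, 6]
Insert 5: shifted 2 elements -> [5, 7, 17, 6]
Insert 6: shifted 2 elements -> [5, 6, 7, 17]


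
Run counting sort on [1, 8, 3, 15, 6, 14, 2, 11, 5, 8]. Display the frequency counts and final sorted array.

Count array: [0, 1, 1, 1, 0, 1, 1, 0, 2, 0, 0, 1, 0, 0, 1, 1]
(count[i] = number of elements equal to i)
Cumulative count: [0, 1, 2, 3, 3, 4, 5, 5, 7, 7, 7, 8, 8, 8, 9, 10]
Sorted: [1, 2, 3, 5, 6, 8, 8, 11, 14, 15]


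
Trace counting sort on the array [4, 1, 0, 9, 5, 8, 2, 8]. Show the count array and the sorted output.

Count array: [1, 1, 1, 0, 1, 1, 0, 0, 2, 1]
(count[i] = number of elements equal to i)
Cumulative count: [1, 2, 3, 3, 4, 5, 5, 5, 7, 8]
Sorted: [0, 1, 2, 4, 5, 8, 8, 9]


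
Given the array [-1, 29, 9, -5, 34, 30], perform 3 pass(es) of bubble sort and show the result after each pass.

After pass 1: [-1, 9, -5, 29, 30, 34] (3 swaps)
After pass 2: [-1, -5, 9, 29, 30, 34] (1 swaps)
After pass 3: [-5, -1, 9, 29, 30, 34] (1 swaps)
Total swaps: 5


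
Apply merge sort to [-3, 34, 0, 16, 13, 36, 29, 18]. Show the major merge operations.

Divide and conquer:
  Merge [-3] + [34] -> [-3, 34]
  Merge [0] + [16] -> [0, 16]
  Merge [-3, 34] + [0, 16] -> [-3, 0, 16, 34]
  Merge [13] + [36] -> [13, 36]
  Merge [29] + [18] -> [18, 29]
  Merge [13, 36] + [18, 29] -> [13, 18, 29, 36]
  Merge [-3, 0, 16, 34] + [13, 18, 29, 36] -> [-3, 0, 13, 16, 18, 29, 34, 36]


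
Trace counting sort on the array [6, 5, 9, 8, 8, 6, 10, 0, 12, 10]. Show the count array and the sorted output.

Count array: [1, 0, 0, 0, 0, 1, 2, 0, 2, 1, 2, 0, 1]
(count[i] = number of elements equal to i)
Cumulative count: [1, 1, 1, 1, 1, 2, 4, 4, 6, 7, 9, 9, 10]
Sorted: [0, 5, 6, 6, 8, 8, 9, 10, 10, 12]


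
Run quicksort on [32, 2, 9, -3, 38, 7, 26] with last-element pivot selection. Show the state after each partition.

Partition 1: pivot=26 at index 4 -> [2, 9, -3, 7, 26, 32, 38]
Partition 2: pivot=7 at index 2 -> [2, -3, 7, 9, 26, 32, 38]
Partition 3: pivot=-3 at index 0 -> [-3, 2, 7, 9, 26, 32, 38]
Partition 4: pivot=38 at index 6 -> [-3, 2, 7, 9, 26, 32, 38]


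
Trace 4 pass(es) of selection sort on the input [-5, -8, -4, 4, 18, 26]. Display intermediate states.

Pass 1: Select minimum -8 at index 1, swap -> [-8, -5, -4, 4, 18, 26]
Pass 2: Select minimum -5 at index 1, swap -> [-8, -5, -4, 4, 18, 26]
Pass 3: Select minimum -4 at index 2, swap -> [-8, -5, -4, 4, 18, 26]
Pass 4: Select minimum 4 at index 3, swap -> [-8, -5, -4, 4, 18, 26]


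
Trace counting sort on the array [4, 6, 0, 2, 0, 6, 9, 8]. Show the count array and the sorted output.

Count array: [2, 0, 1, 0, 1, 0, 2, 0, 1, 1]
(count[i] = number of elements equal to i)
Cumulative count: [2, 2, 3, 3, 4, 4, 6, 6, 7, 8]
Sorted: [0, 0, 2, 4, 6, 6, 8, 9]


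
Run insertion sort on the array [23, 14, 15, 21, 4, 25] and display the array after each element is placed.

First element 23 is already 'sorted'
Insert 14: shifted 1 elements -> [14, 23, 15, 21, 4, 25]
Insert 15: shifted 1 elements -> [14, 15, 23, 21, 4, 25]
Insert 21: shifted 1 elements -> [14, 15, 21, 23, 4, 25]
Insert 4: shifted 4 elements -> [4, 14, 15, 21, 23, 25]
Insert 25: shifted 0 elements -> [4, 14, 15, 21, 23, 25]


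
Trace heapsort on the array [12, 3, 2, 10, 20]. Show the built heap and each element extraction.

Build heap: [20, 12, 2, 10, 3]
Extract 20: [12, 10, 2, 3, 20]
Extract 12: [10, 3, 2, 12, 20]
Extract 10: [3, 2, 10, 12, 20]
Extract 3: [2, 3, 10, 12, 20]


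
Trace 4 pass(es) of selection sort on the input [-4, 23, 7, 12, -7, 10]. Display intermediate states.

Pass 1: Select minimum -7 at index 4, swap -> [-7, 23, 7, 12, -4, 10]
Pass 2: Select minimum -4 at index 4, swap -> [-7, -4, 7, 12, 23, 10]
Pass 3: Select minimum 7 at index 2, swap -> [-7, -4, 7, 12, 23, 10]
Pass 4: Select minimum 10 at index 5, swap -> [-7, -4, 7, 10, 23, 12]


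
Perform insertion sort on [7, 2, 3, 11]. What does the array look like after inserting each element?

First element 7 is already 'sorted'
Insert 2: shifted 1 elements -> [2, 7, 3, 11]
Insert 3: shifted 1 elements -> [2, 3, 7, 11]
Insert 11: shifted 0 elements -> [2, 3, 7, 11]


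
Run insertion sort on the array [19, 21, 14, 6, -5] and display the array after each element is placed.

First element 19 is already 'sorted'
Insert 21: shifted 0 elements -> [19, 21, 14, 6, -5]
Insert 14: shifted 2 elements -> [14, 19, 21, 6, -5]
Insert 6: shifted 3 elements -> [6, 14, 19, 21, -5]
Insert -5: shifted 4 elements -> [-5, 6, 14, 19, 21]


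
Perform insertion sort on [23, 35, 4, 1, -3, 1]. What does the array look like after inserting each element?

First element 23 is already 'sorted'
Insert 35: shifted 0 elements -> [23, 35, 4, 1, -3, 1]
Insert 4: shifted 2 elements -> [4, 23, 35, 1, -3, 1]
Insert 1: shifted 3 elements -> [1, 4, 23, 35, -3, 1]
Insert -3: shifted 4 elements -> [-3, 1, 4, 23, 35, 1]
Insert 1: shifted 3 elements -> [-3, 1, 1, 4, 23, 35]


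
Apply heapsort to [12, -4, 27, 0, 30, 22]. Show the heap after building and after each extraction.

Build heap: [30, 12, 27, 0, -4, 22]
Extract 30: [27, 12, 22, 0, -4, 30]
Extract 27: [22, 12, -4, 0, 27, 30]
Extract 22: [12, 0, -4, 22, 27, 30]
Extract 12: [0, -4, 12, 22, 27, 30]
Extract 0: [-4, 0, 12, 22, 27, 30]


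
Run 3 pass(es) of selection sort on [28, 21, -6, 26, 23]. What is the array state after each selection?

Pass 1: Select minimum -6 at index 2, swap -> [-6, 21, 28, 26, 23]
Pass 2: Select minimum 21 at index 1, swap -> [-6, 21, 28, 26, 23]
Pass 3: Select minimum 23 at index 4, swap -> [-6, 21, 23, 26, 28]


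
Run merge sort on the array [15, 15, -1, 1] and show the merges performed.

Divide and conquer:
  Merge [15] + [15] -> [15, 15]
  Merge [-1] + [1] -> [-1, 1]
  Merge [15, 15] + [-1, 1] -> [-1, 1, 15, 15]


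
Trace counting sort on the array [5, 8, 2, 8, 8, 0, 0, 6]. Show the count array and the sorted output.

Count array: [2, 0, 1, 0, 0, 1, 1, 0, 3]
(count[i] = number of elements equal to i)
Cumulative count: [2, 2, 3, 3, 3, 4, 5, 5, 8]
Sorted: [0, 0, 2, 5, 6, 8, 8, 8]


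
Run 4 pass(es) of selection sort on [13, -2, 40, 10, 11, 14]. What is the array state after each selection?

Pass 1: Select minimum -2 at index 1, swap -> [-2, 13, 40, 10, 11, 14]
Pass 2: Select minimum 10 at index 3, swap -> [-2, 10, 40, 13, 11, 14]
Pass 3: Select minimum 11 at index 4, swap -> [-2, 10, 11, 13, 40, 14]
Pass 4: Select minimum 13 at index 3, swap -> [-2, 10, 11, 13, 40, 14]


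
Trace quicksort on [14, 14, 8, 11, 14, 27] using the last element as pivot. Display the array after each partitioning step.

Partition 1: pivot=27 at index 5 -> [14, 14, 8, 11, 14, 27]
Partition 2: pivot=14 at index 4 -> [14, 14, 8, 11, 14, 27]
Partition 3: pivot=11 at index 1 -> [8, 11, 14, 14, 14, 27]
Partition 4: pivot=14 at index 3 -> [8, 11, 14, 14, 14, 27]


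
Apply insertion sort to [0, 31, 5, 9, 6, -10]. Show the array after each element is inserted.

First element 0 is already 'sorted'
Insert 31: shifted 0 elements -> [0, 31, 5, 9, 6, -10]
Insert 5: shifted 1 elements -> [0, 5, 31, 9, 6, -10]
Insert 9: shifted 1 elements -> [0, 5, 9, 31, 6, -10]
Insert 6: shifted 2 elements -> [0, 5, 6, 9, 31, -10]
Insert -10: shifted 5 elements -> [-10, 0, 5, 6, 9, 31]


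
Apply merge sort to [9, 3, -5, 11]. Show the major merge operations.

Divide and conquer:
  Merge [9] + [3] -> [3, 9]
  Merge [-5] + [11] -> [-5, 11]
  Merge [3, 9] + [-5, 11] -> [-5, 3, 9, 11]


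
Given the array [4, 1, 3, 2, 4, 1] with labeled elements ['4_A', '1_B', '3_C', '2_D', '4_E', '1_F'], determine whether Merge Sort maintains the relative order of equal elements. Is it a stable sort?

Trace Merge Sort on the labeled array (the key is the number; the letter only tracks identity):
  Merge [1_B] + [3_C] -> [1_B, 3_C]
  Merge [4_A] + [1_B, 3_C] -> [1_B, 3_C, 4_A]
  Merge [4_E] + [1_F] -> [1_F, 4_E]
  Merge [2_D] + [1_F, 4_E] -> [1_F, 2_D, 4_E]
  Merge [1_B, 3_C, 4_A] + [1_F, 2_D, 4_E] -> [1_B, 1_F, 2_D, 3_C, 4_A, 4_E]
Final order: [1_B, 1_F, 2_D, 3_C, 4_A, 4_E]
Equal keys:
  value 1: originally 1_B, 1_F; after sorting 1_B, 1_F -> order preserved
  value 4: originally 4_A, 4_E; after sorting 4_A, 4_E -> order preserved
All equal keys kept their original relative order. Merge Sort is stable: when the heads of the two halves are equal the merge takes from the left half first.
Answer: Stable


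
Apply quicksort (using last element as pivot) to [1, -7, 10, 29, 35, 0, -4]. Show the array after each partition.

Partition 1: pivot=-4 at index 1 -> [-7, -4, 10, 29, 35, 0, 1]
Partition 2: pivot=1 at index 3 -> [-7, -4, 0, 1, 35, 10, 29]
Partition 3: pivot=29 at index 5 -> [-7, -4, 0, 1, 10, 29, 35]


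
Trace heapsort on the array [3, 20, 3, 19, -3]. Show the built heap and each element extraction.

Build heap: [20, 19, 3, 3, -3]
Extract 20: [19, 3, 3, -3, 20]
Extract 19: [3, -3, 3, 19, 20]
Extract 3: [3, -3, 3, 19, 20]
Extract 3: [-3, 3, 3, 19, 20]


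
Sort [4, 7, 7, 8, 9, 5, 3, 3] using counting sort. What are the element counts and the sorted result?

Count array: [0, 0, 0, 2, 1, 1, 0, 2, 1, 1]
(count[i] = number of elements equal to i)
Cumulative count: [0, 0, 0, 2, 3, 4, 4, 6, 7, 8]
Sorted: [3, 3, 4, 5, 7, 7, 8, 9]


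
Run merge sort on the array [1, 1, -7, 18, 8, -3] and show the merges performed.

Divide and conquer:
  Merge [1] + [-7] -> [-7, 1]
  Merge [1] + [-7, 1] -> [-7, 1, 1]
  Merge [8] + [-3] -> [-3, 8]
  Merge [18] + [-3, 8] -> [-3, 8, 18]
  Merge [-7, 1, 1] + [-3, 8, 18] -> [-7, -3, 1, 1, 8, 18]


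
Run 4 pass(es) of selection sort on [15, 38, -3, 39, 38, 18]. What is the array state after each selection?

Pass 1: Select minimum -3 at index 2, swap -> [-3, 38, 15, 39, 38, 18]
Pass 2: Select minimum 15 at index 2, swap -> [-3, 15, 38, 39, 38, 18]
Pass 3: Select minimum 18 at index 5, swap -> [-3, 15, 18, 39, 38, 38]
Pass 4: Select minimum 38 at index 4, swap -> [-3, 15, 18, 38, 39, 38]


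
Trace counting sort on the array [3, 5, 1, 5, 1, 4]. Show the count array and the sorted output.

Count array: [0, 2, 0, 1, 1, 2]
(count[i] = number of elements equal to i)
Cumulative count: [0, 2, 2, 3, 4, 6]
Sorted: [1, 1, 3, 4, 5, 5]


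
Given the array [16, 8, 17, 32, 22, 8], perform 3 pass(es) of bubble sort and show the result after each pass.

After pass 1: [8, 16, 17, 22, 8, 32] (3 swaps)
After pass 2: [8, 16, 17, 8, 22, 32] (1 swaps)
After pass 3: [8, 16, 8, 17, 22, 32] (1 swaps)
Total swaps: 5


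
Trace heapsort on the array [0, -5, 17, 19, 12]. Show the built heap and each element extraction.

Build heap: [19, 12, 17, -5, 0]
Extract 19: [17, 12, 0, -5, 19]
Extract 17: [12, -5, 0, 17, 19]
Extract 12: [0, -5, 12, 17, 19]
Extract 0: [-5, 0, 12, 17, 19]


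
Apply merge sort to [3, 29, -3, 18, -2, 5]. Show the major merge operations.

Divide and conquer:
  Merge [29] + [-3] -> [-3, 29]
  Merge [3] + [-3, 29] -> [-3, 3, 29]
  Merge [-2] + [5] -> [-2, 5]
  Merge [18] + [-2, 5] -> [-2, 5, 18]
  Merge [-3, 3, 29] + [-2, 5, 18] -> [-3, -2, 3, 5, 18, 29]


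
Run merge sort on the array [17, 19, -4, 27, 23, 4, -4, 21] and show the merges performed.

Divide and conquer:
  Merge [17] + [19] -> [17, 19]
  Merge [-4] + [27] -> [-4, 27]
  Merge [17, 19] + [-4, 27] -> [-4, 17, 19, 27]
  Merge [23] + [4] -> [4, 23]
  Merge [-4] + [21] -> [-4, 21]
  Merge [4, 23] + [-4, 21] -> [-4, 4, 21, 23]
  Merge [-4, 17, 19, 27] + [-4, 4, 21, 23] -> [-4, -4, 4, 17, 19, 21, 23, 27]


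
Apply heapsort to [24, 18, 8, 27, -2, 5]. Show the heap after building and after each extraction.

Build heap: [27, 24, 8, 18, -2, 5]
Extract 27: [24, 18, 8, 5, -2, 27]
Extract 24: [18, 5, 8, -2, 24, 27]
Extract 18: [8, 5, -2, 18, 24, 27]
Extract 8: [5, -2, 8, 18, 24, 27]
Extract 5: [-2, 5, 8, 18, 24, 27]


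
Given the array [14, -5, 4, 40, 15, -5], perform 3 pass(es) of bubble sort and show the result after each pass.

After pass 1: [-5, 4, 14, 15, -5, 40] (4 swaps)
After pass 2: [-5, 4, 14, -5, 15, 40] (1 swaps)
After pass 3: [-5, 4, -5, 14, 15, 40] (1 swaps)
Total swaps: 6


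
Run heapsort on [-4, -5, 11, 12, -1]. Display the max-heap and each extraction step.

Build heap: [12, -1, 11, -5, -4]
Extract 12: [11, -1, -4, -5, 12]
Extract 11: [-1, -5, -4, 11, 12]
Extract -1: [-4, -5, -1, 11, 12]
Extract -4: [-5, -4, -1, 11, 12]


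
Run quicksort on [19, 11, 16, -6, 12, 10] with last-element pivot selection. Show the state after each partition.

Partition 1: pivot=10 at index 1 -> [-6, 10, 16, 19, 12, 11]
Partition 2: pivot=11 at index 2 -> [-6, 10, 11, 19, 12, 16]
Partition 3: pivot=16 at index 4 -> [-6, 10, 11, 12, 16, 19]


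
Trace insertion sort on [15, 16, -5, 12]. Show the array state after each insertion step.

First element 15 is already 'sorted'
Insert 16: shifted 0 elements -> [15, 16, -5, 12]
Insert -5: shifted 2 elements -> [-5, 15, 16, 12]
Insert 12: shifted 2 elements -> [-5, 12, 15, 16]


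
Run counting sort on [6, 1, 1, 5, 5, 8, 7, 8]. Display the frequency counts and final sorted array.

Count array: [0, 2, 0, 0, 0, 2, 1, 1, 2]
(count[i] = number of elements equal to i)
Cumulative count: [0, 2, 2, 2, 2, 4, 5, 6, 8]
Sorted: [1, 1, 5, 5, 6, 7, 8, 8]


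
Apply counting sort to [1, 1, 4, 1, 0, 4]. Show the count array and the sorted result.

Count array: [1, 3, 0, 0, 2]
(count[i] = number of elements equal to i)
Cumulative count: [1, 4, 4, 4, 6]
Sorted: [0, 1, 1, 1, 4, 4]


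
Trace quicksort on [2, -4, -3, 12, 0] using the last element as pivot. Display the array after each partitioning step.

Partition 1: pivot=0 at index 2 -> [-4, -3, 0, 12, 2]
Partition 2: pivot=-3 at index 1 -> [-4, -3, 0, 12, 2]
Partition 3: pivot=2 at index 3 -> [-4, -3, 0, 2, 12]


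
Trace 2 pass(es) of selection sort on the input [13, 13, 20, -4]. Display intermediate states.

Pass 1: Select minimum -4 at index 3, swap -> [-4, 13, 20, 13]
Pass 2: Select minimum 13 at index 1, swap -> [-4, 13, 20, 13]


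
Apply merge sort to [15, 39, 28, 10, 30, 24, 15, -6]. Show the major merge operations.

Divide and conquer:
  Merge [15] + [39] -> [15, 39]
  Merge [28] + [10] -> [10, 28]
  Merge [15, 39] + [10, 28] -> [10, 15, 28, 39]
  Merge [30] + [24] -> [24, 30]
  Merge [15] + [-6] -> [-6, 15]
  Merge [24, 30] + [-6, 15] -> [-6, 15, 24, 30]
  Merge [10, 15, 28, 39] + [-6, 15, 24, 30] -> [-6, 10, 15, 15, 24, 28, 30, 39]


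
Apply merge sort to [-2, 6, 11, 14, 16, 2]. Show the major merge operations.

Divide and conquer:
  Merge [6] + [11] -> [6, 11]
  Merge [-2] + [6, 11] -> [-2, 6, 11]
  Merge [16] + [2] -> [2, 16]
  Merge [14] + [2, 16] -> [2, 14, 16]
  Merge [-2, 6, 11] + [2, 14, 16] -> [-2, 2, 6, 11, 14, 16]


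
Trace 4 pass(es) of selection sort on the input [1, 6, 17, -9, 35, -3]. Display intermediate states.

Pass 1: Select minimum -9 at index 3, swap -> [-9, 6, 17, 1, 35, -3]
Pass 2: Select minimum -3 at index 5, swap -> [-9, -3, 17, 1, 35, 6]
Pass 3: Select minimum 1 at index 3, swap -> [-9, -3, 1, 17, 35, 6]
Pass 4: Select minimum 6 at index 5, swap -> [-9, -3, 1, 6, 35, 17]


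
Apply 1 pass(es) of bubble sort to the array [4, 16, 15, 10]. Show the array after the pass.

After pass 1: [4, 15, 10, 16] (2 swaps)
Total swaps: 2


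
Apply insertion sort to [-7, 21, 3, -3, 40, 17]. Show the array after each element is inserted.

First element -7 is already 'sorted'
Insert 21: shifted 0 elements -> [-7, 21, 3, -3, 40, 17]
Insert 3: shifted 1 elements -> [-7, 3, 21, -3, 40, 17]
Insert -3: shifted 2 elements -> [-7, -3, 3, 21, 40, 17]
Insert 40: shifted 0 elements -> [-7, -3, 3, 21, 40, 17]
Insert 17: shifted 2 elements -> [-7, -3, 3, 17, 21, 40]


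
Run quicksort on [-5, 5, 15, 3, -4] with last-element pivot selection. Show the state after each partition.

Partition 1: pivot=-4 at index 1 -> [-5, -4, 15, 3, 5]
Partition 2: pivot=5 at index 3 -> [-5, -4, 3, 5, 15]


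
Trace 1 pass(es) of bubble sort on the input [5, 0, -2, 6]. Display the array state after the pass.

After pass 1: [0, -2, 5, 6] (2 swaps)
Total swaps: 2


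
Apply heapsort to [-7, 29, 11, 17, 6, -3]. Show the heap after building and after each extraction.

Build heap: [29, 17, 11, -7, 6, -3]
Extract 29: [17, 6, 11, -7, -3, 29]
Extract 17: [11, 6, -3, -7, 17, 29]
Extract 11: [6, -7, -3, 11, 17, 29]
Extract 6: [-3, -7, 6, 11, 17, 29]
Extract -3: [-7, -3, 6, 11, 17, 29]


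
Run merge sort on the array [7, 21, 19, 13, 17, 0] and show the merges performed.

Divide and conquer:
  Merge [21] + [19] -> [19, 21]
  Merge [7] + [19, 21] -> [7, 19, 21]
  Merge [17] + [0] -> [0, 17]
  Merge [13] + [0, 17] -> [0, 13, 17]
  Merge [7, 19, 21] + [0, 13, 17] -> [0, 7, 13, 17, 19, 21]


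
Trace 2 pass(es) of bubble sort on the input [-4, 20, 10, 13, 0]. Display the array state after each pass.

After pass 1: [-4, 10, 13, 0, 20] (3 swaps)
After pass 2: [-4, 10, 0, 13, 20] (1 swaps)
Total swaps: 4


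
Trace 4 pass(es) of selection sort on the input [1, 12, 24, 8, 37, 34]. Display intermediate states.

Pass 1: Select minimum 1 at index 0, swap -> [1, 12, 24, 8, 37, 34]
Pass 2: Select minimum 8 at index 3, swap -> [1, 8, 24, 12, 37, 34]
Pass 3: Select minimum 12 at index 3, swap -> [1, 8, 12, 24, 37, 34]
Pass 4: Select minimum 24 at index 3, swap -> [1, 8, 12, 24, 37, 34]


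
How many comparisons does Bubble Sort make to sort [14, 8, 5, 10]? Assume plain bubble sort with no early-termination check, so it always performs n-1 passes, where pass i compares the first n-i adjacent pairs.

Pass 1: compare adjacent pairs (0,1)..(2,3) = 3 comparison(s), 3 swap(s) -> [8, 5, 10, 14]
Pass 2: compare adjacent pairs (0,1)..(1,2) = 2 comparison(s), 1 swap(s) -> [5, 8, 10, 14]
Pass 3: compare adjacent pairs (0,1)..(0,1) = 1 comparison(s), 0 swap(s) -> [5, 8, 10, 14]
Total comparisons: 3 + 2 + 1 = 6


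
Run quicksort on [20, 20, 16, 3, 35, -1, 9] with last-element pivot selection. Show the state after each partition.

Partition 1: pivot=9 at index 2 -> [3, -1, 9, 20, 35, 20, 16]
Partition 2: pivot=-1 at index 0 -> [-1, 3, 9, 20, 35, 20, 16]
Partition 3: pivot=16 at index 3 -> [-1, 3, 9, 16, 35, 20, 20]
Partition 4: pivot=20 at index 5 -> [-1, 3, 9, 16, 20, 20, 35]


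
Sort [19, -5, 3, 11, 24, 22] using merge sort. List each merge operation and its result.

Divide and conquer:
  Merge [-5] + [3] -> [-5, 3]
  Merge [19] + [-5, 3] -> [-5, 3, 19]
  Merge [24] + [22] -> [22, 24]
  Merge [11] + [22, 24] -> [11, 22, 24]
  Merge [-5, 3, 19] + [11, 22, 24] -> [-5, 3, 11, 19, 22, 24]


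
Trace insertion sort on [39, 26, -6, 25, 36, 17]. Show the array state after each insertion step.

First element 39 is already 'sorted'
Insert 26: shifted 1 elements -> [26, 39, -6, 25, 36, 17]
Insert -6: shifted 2 elements -> [-6, 26, 39, 25, 36, 17]
Insert 25: shifted 2 elements -> [-6, 25, 26, 39, 36, 17]
Insert 36: shifted 1 elements -> [-6, 25, 26, 36, 39, 17]
Insert 17: shifted 4 elements -> [-6, 17, 25, 26, 36, 39]


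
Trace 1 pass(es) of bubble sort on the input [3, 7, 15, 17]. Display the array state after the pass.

After pass 1: [3, 7, 15, 17] (0 swaps)
Total swaps: 0


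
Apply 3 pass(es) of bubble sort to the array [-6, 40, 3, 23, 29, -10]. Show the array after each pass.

After pass 1: [-6, 3, 23, 29, -10, 40] (4 swaps)
After pass 2: [-6, 3, 23, -10, 29, 40] (1 swaps)
After pass 3: [-6, 3, -10, 23, 29, 40] (1 swaps)
Total swaps: 6


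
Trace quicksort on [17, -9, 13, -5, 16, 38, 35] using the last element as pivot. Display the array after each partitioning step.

Partition 1: pivot=35 at index 5 -> [17, -9, 13, -5, 16, 35, 38]
Partition 2: pivot=16 at index 3 -> [-9, 13, -5, 16, 17, 35, 38]
Partition 3: pivot=-5 at index 1 -> [-9, -5, 13, 16, 17, 35, 38]


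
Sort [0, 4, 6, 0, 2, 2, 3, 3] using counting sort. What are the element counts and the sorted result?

Count array: [2, 0, 2, 2, 1, 0, 1]
(count[i] = number of elements equal to i)
Cumulative count: [2, 2, 4, 6, 7, 7, 8]
Sorted: [0, 0, 2, 2, 3, 3, 4, 6]


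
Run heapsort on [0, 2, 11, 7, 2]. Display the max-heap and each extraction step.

Build heap: [11, 7, 0, 2, 2]
Extract 11: [7, 2, 0, 2, 11]
Extract 7: [2, 2, 0, 7, 11]
Extract 2: [2, 0, 2, 7, 11]
Extract 2: [0, 2, 2, 7, 11]


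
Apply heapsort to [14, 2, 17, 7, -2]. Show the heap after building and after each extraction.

Build heap: [17, 7, 14, 2, -2]
Extract 17: [14, 7, -2, 2, 17]
Extract 14: [7, 2, -2, 14, 17]
Extract 7: [2, -2, 7, 14, 17]
Extract 2: [-2, 2, 7, 14, 17]


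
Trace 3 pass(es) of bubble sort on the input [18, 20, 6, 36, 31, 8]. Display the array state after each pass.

After pass 1: [18, 6, 20, 31, 8, 36] (3 swaps)
After pass 2: [6, 18, 20, 8, 31, 36] (2 swaps)
After pass 3: [6, 18, 8, 20, 31, 36] (1 swaps)
Total swaps: 6


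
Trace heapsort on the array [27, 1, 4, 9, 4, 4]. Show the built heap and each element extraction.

Build heap: [27, 9, 4, 1, 4, 4]
Extract 27: [9, 4, 4, 1, 4, 27]
Extract 9: [4, 4, 4, 1, 9, 27]
Extract 4: [4, 1, 4, 4, 9, 27]
Extract 4: [4, 1, 4, 4, 9, 27]
Extract 4: [1, 4, 4, 4, 9, 27]


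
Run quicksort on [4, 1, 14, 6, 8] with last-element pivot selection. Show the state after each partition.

Partition 1: pivot=8 at index 3 -> [4, 1, 6, 8, 14]
Partition 2: pivot=6 at index 2 -> [4, 1, 6, 8, 14]
Partition 3: pivot=1 at index 0 -> [1, 4, 6, 8, 14]


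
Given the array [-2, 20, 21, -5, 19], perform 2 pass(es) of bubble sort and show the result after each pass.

After pass 1: [-2, 20, -5, 19, 21] (2 swaps)
After pass 2: [-2, -5, 19, 20, 21] (2 swaps)
Total swaps: 4


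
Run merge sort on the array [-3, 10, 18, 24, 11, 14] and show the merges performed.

Divide and conquer:
  Merge [10] + [18] -> [10, 18]
  Merge [-3] + [10, 18] -> [-3, 10, 18]
  Merge [11] + [14] -> [11, 14]
  Merge [24] + [11, 14] -> [11, 14, 24]
  Merge [-3, 10, 18] + [11, 14, 24] -> [-3, 10, 11, 14, 18, 24]


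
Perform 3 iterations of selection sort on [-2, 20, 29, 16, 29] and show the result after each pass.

Pass 1: Select minimum -2 at index 0, swap -> [-2, 20, 29, 16, 29]
Pass 2: Select minimum 16 at index 3, swap -> [-2, 16, 29, 20, 29]
Pass 3: Select minimum 20 at index 3, swap -> [-2, 16, 20, 29, 29]


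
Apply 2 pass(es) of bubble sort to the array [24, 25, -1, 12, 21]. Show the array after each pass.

After pass 1: [24, -1, 12, 21, 25] (3 swaps)
After pass 2: [-1, 12, 21, 24, 25] (3 swaps)
Total swaps: 6


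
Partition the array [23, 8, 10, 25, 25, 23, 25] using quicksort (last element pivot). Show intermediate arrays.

Partition 1: pivot=25 at index 6 -> [23, 8, 10, 25, 25, 23, 25]
Partition 2: pivot=23 at index 3 -> [23, 8, 10, 23, 25, 25, 25]
Partition 3: pivot=10 at index 1 -> [8, 10, 23, 23, 25, 25, 25]
Partition 4: pivot=25 at index 5 -> [8, 10, 23, 23, 25, 25, 25]


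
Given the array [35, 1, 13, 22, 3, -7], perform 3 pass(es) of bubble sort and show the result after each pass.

After pass 1: [1, 13, 22, 3, -7, 35] (5 swaps)
After pass 2: [1, 13, 3, -7, 22, 35] (2 swaps)
After pass 3: [1, 3, -7, 13, 22, 35] (2 swaps)
Total swaps: 9


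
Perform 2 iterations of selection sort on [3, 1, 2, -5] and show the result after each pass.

Pass 1: Select minimum -5 at index 3, swap -> [-5, 1, 2, 3]
Pass 2: Select minimum 1 at index 1, swap -> [-5, 1, 2, 3]


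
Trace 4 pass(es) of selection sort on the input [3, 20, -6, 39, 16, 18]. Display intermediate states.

Pass 1: Select minimum -6 at index 2, swap -> [-6, 20, 3, 39, 16, 18]
Pass 2: Select minimum 3 at index 2, swap -> [-6, 3, 20, 39, 16, 18]
Pass 3: Select minimum 16 at index 4, swap -> [-6, 3, 16, 39, 20, 18]
Pass 4: Select minimum 18 at index 5, swap -> [-6, 3, 16, 18, 20, 39]


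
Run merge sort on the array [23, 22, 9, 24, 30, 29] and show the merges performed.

Divide and conquer:
  Merge [22] + [9] -> [9, 22]
  Merge [23] + [9, 22] -> [9, 22, 23]
  Merge [30] + [29] -> [29, 30]
  Merge [24] + [29, 30] -> [24, 29, 30]
  Merge [9, 22, 23] + [24, 29, 30] -> [9, 22, 23, 24, 29, 30]


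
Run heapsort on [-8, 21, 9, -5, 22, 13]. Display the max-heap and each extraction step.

Build heap: [22, 21, 13, -5, -8, 9]
Extract 22: [21, 9, 13, -5, -8, 22]
Extract 21: [13, 9, -8, -5, 21, 22]
Extract 13: [9, -5, -8, 13, 21, 22]
Extract 9: [-5, -8, 9, 13, 21, 22]
Extract -5: [-8, -5, 9, 13, 21, 22]


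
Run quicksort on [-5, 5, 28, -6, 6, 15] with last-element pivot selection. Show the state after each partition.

Partition 1: pivot=15 at index 4 -> [-5, 5, -6, 6, 15, 28]
Partition 2: pivot=6 at index 3 -> [-5, 5, -6, 6, 15, 28]
Partition 3: pivot=-6 at index 0 -> [-6, 5, -5, 6, 15, 28]
Partition 4: pivot=-5 at index 1 -> [-6, -5, 5, 6, 15, 28]


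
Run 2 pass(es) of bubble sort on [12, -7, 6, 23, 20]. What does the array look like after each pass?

After pass 1: [-7, 6, 12, 20, 23] (3 swaps)
After pass 2: [-7, 6, 12, 20, 23] (0 swaps)
Total swaps: 3


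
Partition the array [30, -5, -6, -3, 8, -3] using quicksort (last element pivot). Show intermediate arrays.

Partition 1: pivot=-3 at index 3 -> [-5, -6, -3, -3, 8, 30]
Partition 2: pivot=-3 at index 2 -> [-5, -6, -3, -3, 8, 30]
Partition 3: pivot=-6 at index 0 -> [-6, -5, -3, -3, 8, 30]
Partition 4: pivot=30 at index 5 -> [-6, -5, -3, -3, 8, 30]


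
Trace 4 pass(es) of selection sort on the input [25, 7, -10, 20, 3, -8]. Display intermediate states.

Pass 1: Select minimum -10 at index 2, swap -> [-10, 7, 25, 20, 3, -8]
Pass 2: Select minimum -8 at index 5, swap -> [-10, -8, 25, 20, 3, 7]
Pass 3: Select minimum 3 at index 4, swap -> [-10, -8, 3, 20, 25, 7]
Pass 4: Select minimum 7 at index 5, swap -> [-10, -8, 3, 7, 25, 20]


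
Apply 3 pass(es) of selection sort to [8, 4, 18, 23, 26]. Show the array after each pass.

Pass 1: Select minimum 4 at index 1, swap -> [4, 8, 18, 23, 26]
Pass 2: Select minimum 8 at index 1, swap -> [4, 8, 18, 23, 26]
Pass 3: Select minimum 18 at index 2, swap -> [4, 8, 18, 23, 26]


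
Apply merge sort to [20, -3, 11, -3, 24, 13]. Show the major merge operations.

Divide and conquer:
  Merge [-3] + [11] -> [-3, 11]
  Merge [20] + [-3, 11] -> [-3, 11, 20]
  Merge [24] + [13] -> [13, 24]
  Merge [-3] + [13, 24] -> [-3, 13, 24]
  Merge [-3, 11, 20] + [-3, 13, 24] -> [-3, -3, 11, 13, 20, 24]


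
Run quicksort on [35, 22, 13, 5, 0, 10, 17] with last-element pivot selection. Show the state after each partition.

Partition 1: pivot=17 at index 4 -> [13, 5, 0, 10, 17, 22, 35]
Partition 2: pivot=10 at index 2 -> [5, 0, 10, 13, 17, 22, 35]
Partition 3: pivot=0 at index 0 -> [0, 5, 10, 13, 17, 22, 35]
Partition 4: pivot=35 at index 6 -> [0, 5, 10, 13, 17, 22, 35]


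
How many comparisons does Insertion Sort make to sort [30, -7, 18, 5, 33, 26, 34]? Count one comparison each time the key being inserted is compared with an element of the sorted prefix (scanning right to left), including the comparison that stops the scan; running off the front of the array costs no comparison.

Insert -7: 30 > -7 (shift), reached front = 1 comparison(s) -> [-7, 30, 18, 5, 33, 26, 34]
Insert 18: 30 > 18 (shift), -7 <= 18 (stop) = 2 comparison(s) -> [-7, 18, 30, 5, 33, 26, 34]
Insert 5: 30 > 5 (shift), 18 > 5 (shift), -7 <= 5 (stop) = 3 comparison(s) -> [-7, 5, 18, 30, 33, 26, 34]
Insert 33: 30 <= 33 (stop) = 1 comparison(s) -> [-7, 5, 18, 30, 33, 26, 34]
Insert 26: 33 > 26 (shift), 30 > 26 (shift), 18 <= 26 (stop) = 3 comparison(s) -> [-7, 5, 18, 26, 30, 33, 34]
Insert 34: 33 <= 34 (stop) = 1 comparison(s) -> [-7, 5, 18, 26, 30, 33, 34]
Total comparisons: 1 + 2 + 3 + 1 + 3 + 1 = 11


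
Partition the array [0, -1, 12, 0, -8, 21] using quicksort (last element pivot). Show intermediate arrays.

Partition 1: pivot=21 at index 5 -> [0, -1, 12, 0, -8, 21]
Partition 2: pivot=-8 at index 0 -> [-8, -1, 12, 0, 0, 21]
Partition 3: pivot=0 at index 3 -> [-8, -1, 0, 0, 12, 21]
Partition 4: pivot=0 at index 2 -> [-8, -1, 0, 0, 12, 21]


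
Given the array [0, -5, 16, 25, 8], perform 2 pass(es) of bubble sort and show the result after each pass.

After pass 1: [-5, 0, 16, 8, 25] (2 swaps)
After pass 2: [-5, 0, 8, 16, 25] (1 swaps)
Total swaps: 3


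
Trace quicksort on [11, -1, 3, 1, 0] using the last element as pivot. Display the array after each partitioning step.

Partition 1: pivot=0 at index 1 -> [-1, 0, 3, 1, 11]
Partition 2: pivot=11 at index 4 -> [-1, 0, 3, 1, 11]
Partition 3: pivot=1 at index 2 -> [-1, 0, 1, 3, 11]


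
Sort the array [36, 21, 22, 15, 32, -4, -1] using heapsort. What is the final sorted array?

Build heap: [36, 32, 22, 15, 21, -4, -1]
Extract 36: [32, 21, 22, 15, -1, -4, 36]
Extract 32: [22, 21, -4, 15, -1, 32, 36]
Extract 22: [21, 15, -4, -1, 22, 32, 36]
Extract 21: [15, -1, -4, 21, 22, 32, 36]
Extract 15: [-1, -4, 15, 21, 22, 32, 36]
Extract -1: [-4, -1, 15, 21, 22, 32, 36]


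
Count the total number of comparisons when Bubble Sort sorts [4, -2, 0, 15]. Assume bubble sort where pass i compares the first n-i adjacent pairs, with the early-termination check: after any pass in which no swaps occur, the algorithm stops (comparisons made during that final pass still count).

Pass 1: compare adjacent pairs (0,1)..(2,3) = 3 comparison(s), 2 swap(s) -> [-2, 0, 4, 15]
Pass 2: compare adjacent pairs (0,1)..(1,2) = 2 comparison(s), 0 swap(s) -> [-2, 0, 4, 15]
No swaps in this pass, so bubble sort stops here.
Total comparisons: 3 + 2 = 5


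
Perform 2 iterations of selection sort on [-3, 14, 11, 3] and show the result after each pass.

Pass 1: Select minimum -3 at index 0, swap -> [-3, 14, 11, 3]
Pass 2: Select minimum 3 at index 3, swap -> [-3, 3, 11, 14]


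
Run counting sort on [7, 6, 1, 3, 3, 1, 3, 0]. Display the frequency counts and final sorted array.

Count array: [1, 2, 0, 3, 0, 0, 1, 1]
(count[i] = number of elements equal to i)
Cumulative count: [1, 3, 3, 6, 6, 6, 7, 8]
Sorted: [0, 1, 1, 3, 3, 3, 6, 7]


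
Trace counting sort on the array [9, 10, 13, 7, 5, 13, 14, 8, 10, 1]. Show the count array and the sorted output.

Count array: [0, 1, 0, 0, 0, 1, 0, 1, 1, 1, 2, 0, 0, 2, 1]
(count[i] = number of elements equal to i)
Cumulative count: [0, 1, 1, 1, 1, 2, 2, 3, 4, 5, 7, 7, 7, 9, 10]
Sorted: [1, 5, 7, 8, 9, 10, 10, 13, 13, 14]


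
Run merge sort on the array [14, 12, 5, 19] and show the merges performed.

Divide and conquer:
  Merge [14] + [12] -> [12, 14]
  Merge [5] + [19] -> [5, 19]
  Merge [12, 14] + [5, 19] -> [5, 12, 14, 19]


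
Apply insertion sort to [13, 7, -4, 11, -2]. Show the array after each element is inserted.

First element 13 is already 'sorted'
Insert 7: shifted 1 elements -> [7, 13, -4, 11, -2]
Insert -4: shifted 2 elements -> [-4, 7, 13, 11, -2]
Insert 11: shifted 1 elements -> [-4, 7, 11, 13, -2]
Insert -2: shifted 3 elements -> [-4, -2, 7, 11, 13]


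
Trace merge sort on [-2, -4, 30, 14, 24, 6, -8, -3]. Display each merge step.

Divide and conquer:
  Merge [-2] + [-4] -> [-4, -2]
  Merge [30] + [14] -> [14, 30]
  Merge [-4, -2] + [14, 30] -> [-4, -2, 14, 30]
  Merge [24] + [6] -> [6, 24]
  Merge [-8] + [-3] -> [-8, -3]
  Merge [6, 24] + [-8, -3] -> [-8, -3, 6, 24]
  Merge [-4, -2, 14, 30] + [-8, -3, 6, 24] -> [-8, -4, -3, -2, 6, 14, 24, 30]


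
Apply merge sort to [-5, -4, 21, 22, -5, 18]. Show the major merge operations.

Divide and conquer:
  Merge [-4] + [21] -> [-4, 21]
  Merge [-5] + [-4, 21] -> [-5, -4, 21]
  Merge [-5] + [18] -> [-5, 18]
  Merge [22] + [-5, 18] -> [-5, 18, 22]
  Merge [-5, -4, 21] + [-5, 18, 22] -> [-5, -5, -4, 18, 21, 22]


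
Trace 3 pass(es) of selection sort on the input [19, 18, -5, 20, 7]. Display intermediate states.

Pass 1: Select minimum -5 at index 2, swap -> [-5, 18, 19, 20, 7]
Pass 2: Select minimum 7 at index 4, swap -> [-5, 7, 19, 20, 18]
Pass 3: Select minimum 18 at index 4, swap -> [-5, 7, 18, 20, 19]


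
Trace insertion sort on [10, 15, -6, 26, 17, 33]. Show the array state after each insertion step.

First element 10 is already 'sorted'
Insert 15: shifted 0 elements -> [10, 15, -6, 26, 17, 33]
Insert -6: shifted 2 elements -> [-6, 10, 15, 26, 17, 33]
Insert 26: shifted 0 elements -> [-6, 10, 15, 26, 17, 33]
Insert 17: shifted 1 elements -> [-6, 10, 15, 17, 26, 33]
Insert 33: shifted 0 elements -> [-6, 10, 15, 17, 26, 33]


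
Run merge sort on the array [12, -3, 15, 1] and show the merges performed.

Divide and conquer:
  Merge [12] + [-3] -> [-3, 12]
  Merge [15] + [1] -> [1, 15]
  Merge [-3, 12] + [1, 15] -> [-3, 1, 12, 15]


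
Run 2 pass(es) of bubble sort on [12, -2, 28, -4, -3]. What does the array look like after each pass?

After pass 1: [-2, 12, -4, -3, 28] (3 swaps)
After pass 2: [-2, -4, -3, 12, 28] (2 swaps)
Total swaps: 5


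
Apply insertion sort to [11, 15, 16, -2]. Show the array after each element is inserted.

First element 11 is already 'sorted'
Insert 15: shifted 0 elements -> [11, 15, 16, -2]
Insert 16: shifted 0 elements -> [11, 15, 16, -2]
Insert -2: shifted 3 elements -> [-2, 11, 15, 16]


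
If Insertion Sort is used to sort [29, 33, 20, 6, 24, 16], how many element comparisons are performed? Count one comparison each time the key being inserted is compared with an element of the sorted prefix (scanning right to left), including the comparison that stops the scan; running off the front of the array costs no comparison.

Insert 33: 29 <= 33 (stop) = 1 comparison(s) -> [29, 33, 20, 6, 24, 16]
Insert 20: 33 > 20 (shift), 29 > 20 (shift), reached front = 2 comparison(s) -> [20, 29, 33, 6, 24, 16]
Insert 6: 33 > 6 (shift), 29 > 6 (shift), 20 > 6 (shift), reached front = 3 comparison(s) -> [6, 20, 29, 33, 24, 16]
Insert 24: 33 > 24 (shift), 29 > 24 (shift), 20 <= 24 (stop) = 3 comparison(s) -> [6, 20, 24, 29, 33, 16]
Insert 16: 33 > 16 (shift), 29 > 16 (shift), 24 > 16 (shift), 20 > 16 (shift), 6 <= 16 (stop) = 5 comparison(s) -> [6, 16, 20, 24, 29, 33]
Total comparisons: 1 + 2 + 3 + 3 + 5 = 14


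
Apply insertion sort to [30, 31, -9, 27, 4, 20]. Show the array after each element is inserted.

First element 30 is already 'sorted'
Insert 31: shifted 0 elements -> [30, 31, -9, 27, 4, 20]
Insert -9: shifted 2 elements -> [-9, 30, 31, 27, 4, 20]
Insert 27: shifted 2 elements -> [-9, 27, 30, 31, 4, 20]
Insert 4: shifted 3 elements -> [-9, 4, 27, 30, 31, 20]
Insert 20: shifted 3 elements -> [-9, 4, 20, 27, 30, 31]


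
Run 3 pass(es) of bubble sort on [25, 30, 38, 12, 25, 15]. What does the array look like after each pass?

After pass 1: [25, 30, 12, 25, 15, 38] (3 swaps)
After pass 2: [25, 12, 25, 15, 30, 38] (3 swaps)
After pass 3: [12, 25, 15, 25, 30, 38] (2 swaps)
Total swaps: 8


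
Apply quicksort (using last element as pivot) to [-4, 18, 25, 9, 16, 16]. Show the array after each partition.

Partition 1: pivot=16 at index 3 -> [-4, 9, 16, 16, 25, 18]
Partition 2: pivot=16 at index 2 -> [-4, 9, 16, 16, 25, 18]
Partition 3: pivot=9 at index 1 -> [-4, 9, 16, 16, 25, 18]
Partition 4: pivot=18 at index 4 -> [-4, 9, 16, 16, 18, 25]
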